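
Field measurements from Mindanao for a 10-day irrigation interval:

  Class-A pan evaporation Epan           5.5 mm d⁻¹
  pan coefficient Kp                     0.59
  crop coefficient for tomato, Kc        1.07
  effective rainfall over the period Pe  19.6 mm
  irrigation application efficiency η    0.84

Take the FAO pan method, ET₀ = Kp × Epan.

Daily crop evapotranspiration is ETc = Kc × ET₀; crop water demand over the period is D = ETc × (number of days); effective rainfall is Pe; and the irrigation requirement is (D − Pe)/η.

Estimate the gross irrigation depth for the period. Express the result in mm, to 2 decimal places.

18.00 mm

ET₀ = 0.59 × 5.5 = 3.2450 mm/d
ETc = Kc × ET₀ = 1.07 × 3.2450 = 3.4722 mm/d
Crop demand D = ETc × 10 d = 3.4722 × 10 = 34.722 mm
D − Pe = 34.722 − 19.6 = 15.122 mm
Gross irrigation = 15.122 / 0.84 = 18.002 mm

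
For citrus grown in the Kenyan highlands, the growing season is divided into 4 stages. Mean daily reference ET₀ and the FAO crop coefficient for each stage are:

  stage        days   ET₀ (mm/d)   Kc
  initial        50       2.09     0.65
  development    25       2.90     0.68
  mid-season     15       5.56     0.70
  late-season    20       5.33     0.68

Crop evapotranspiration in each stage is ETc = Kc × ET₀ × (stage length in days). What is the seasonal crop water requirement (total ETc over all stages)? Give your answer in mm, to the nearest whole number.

initial: 0.65 × 2.09 × 50 = 67.93 mm
development: 0.68 × 2.90 × 25 = 49.30 mm
mid-season: 0.70 × 5.56 × 15 = 58.38 mm
late-season: 0.68 × 5.33 × 20 = 72.49 mm
Seasonal total = 248.10 mm

248 mm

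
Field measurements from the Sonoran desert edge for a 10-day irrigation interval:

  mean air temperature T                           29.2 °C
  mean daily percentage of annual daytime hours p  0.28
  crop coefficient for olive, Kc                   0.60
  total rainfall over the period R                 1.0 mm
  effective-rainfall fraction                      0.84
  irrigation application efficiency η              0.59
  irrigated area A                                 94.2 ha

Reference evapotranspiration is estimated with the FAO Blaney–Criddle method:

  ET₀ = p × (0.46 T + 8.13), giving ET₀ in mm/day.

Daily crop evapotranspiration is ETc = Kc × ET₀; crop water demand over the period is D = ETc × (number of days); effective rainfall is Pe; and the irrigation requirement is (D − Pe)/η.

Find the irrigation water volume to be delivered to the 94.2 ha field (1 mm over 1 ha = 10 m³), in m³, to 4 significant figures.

ET₀ = 0.28 × (0.46 × 29.2 + 8.13) = 0.28 × 21.562 = 6.0374 mm/d
ETc = Kc × ET₀ = 0.60 × 6.0374 = 3.6224 mm/d
Crop demand D = ETc × 10 d = 3.6224 × 10 = 36.224 mm
Pe = 0.84 × 1.0 = 0.840 mm
D − Pe = 36.224 − 0.840 = 35.384 mm
Gross irrigation = 35.384 / 0.59 = 59.973 mm
Volume = 59.973 mm × 94.2 ha × 10 = 56494.6 m³

56490 m³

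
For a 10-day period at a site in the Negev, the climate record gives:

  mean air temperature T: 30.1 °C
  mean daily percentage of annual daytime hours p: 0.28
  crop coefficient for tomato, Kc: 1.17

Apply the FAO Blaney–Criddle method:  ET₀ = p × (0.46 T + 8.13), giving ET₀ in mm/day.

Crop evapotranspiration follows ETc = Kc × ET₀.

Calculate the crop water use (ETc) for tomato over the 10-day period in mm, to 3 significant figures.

ET₀ = 0.28 × (0.46 × 30.1 + 8.13) = 0.28 × 21.976 = 6.1533 mm/d
ETc = Kc × ET₀ = 1.17 × 6.1533 = 7.1994 mm/d
Over 10 days: 7.1994 × 10 = 71.994 mm

72.0 mm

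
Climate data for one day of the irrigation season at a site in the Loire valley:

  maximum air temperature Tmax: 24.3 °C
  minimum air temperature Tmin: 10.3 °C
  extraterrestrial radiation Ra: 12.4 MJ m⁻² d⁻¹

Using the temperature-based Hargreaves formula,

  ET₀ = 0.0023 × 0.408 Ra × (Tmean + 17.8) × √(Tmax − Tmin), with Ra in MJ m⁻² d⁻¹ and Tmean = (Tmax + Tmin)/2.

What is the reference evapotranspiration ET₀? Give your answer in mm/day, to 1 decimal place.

1.5 mm/day

Tmean = (24.3 + 10.3)/2 = 17.30 °C
0.408 Ra = 0.408 × 12.4 = 5.0592 mm/d equivalent
ET₀ = 0.0023 × 5.0592 × (17.30 + 17.8) × √14.0 = 0.0023 × 5.0592 × 35.10 × 3.7417 = 1.5282 mm/d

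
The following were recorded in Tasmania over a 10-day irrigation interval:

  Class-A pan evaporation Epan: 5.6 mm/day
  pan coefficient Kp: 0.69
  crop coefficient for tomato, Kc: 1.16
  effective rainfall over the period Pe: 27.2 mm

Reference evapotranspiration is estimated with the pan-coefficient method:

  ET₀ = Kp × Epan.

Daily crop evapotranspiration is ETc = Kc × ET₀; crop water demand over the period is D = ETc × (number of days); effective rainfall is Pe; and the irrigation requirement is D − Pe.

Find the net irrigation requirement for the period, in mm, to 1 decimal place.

ET₀ = 0.69 × 5.6 = 3.8640 mm/d
ETc = Kc × ET₀ = 1.16 × 3.8640 = 4.4822 mm/d
Crop demand D = ETc × 10 d = 4.4822 × 10 = 44.822 mm
D − Pe = 44.822 − 27.2 = 17.622 mm

17.6 mm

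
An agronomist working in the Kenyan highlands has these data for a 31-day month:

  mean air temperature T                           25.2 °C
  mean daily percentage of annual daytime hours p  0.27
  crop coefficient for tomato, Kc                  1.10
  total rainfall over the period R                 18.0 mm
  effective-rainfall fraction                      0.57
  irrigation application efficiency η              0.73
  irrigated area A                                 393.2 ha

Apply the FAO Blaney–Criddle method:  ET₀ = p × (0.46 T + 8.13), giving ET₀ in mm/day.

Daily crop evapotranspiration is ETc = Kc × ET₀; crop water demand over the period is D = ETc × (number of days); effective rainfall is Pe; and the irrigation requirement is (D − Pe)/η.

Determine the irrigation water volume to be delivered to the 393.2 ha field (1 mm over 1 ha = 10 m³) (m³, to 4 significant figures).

ET₀ = 0.27 × (0.46 × 25.2 + 8.13) = 0.27 × 19.722 = 5.3249 mm/d
ETc = Kc × ET₀ = 1.10 × 5.3249 = 5.8574 mm/d
Crop demand D = ETc × 31 d = 5.8574 × 31 = 181.579 mm
Pe = 0.57 × 18.0 = 10.260 mm
D − Pe = 181.579 − 10.260 = 171.319 mm
Gross irrigation = 171.319 / 0.73 = 234.684 mm
Volume = 234.684 mm × 393.2 ha × 10 = 922777.5 m³

922800 m³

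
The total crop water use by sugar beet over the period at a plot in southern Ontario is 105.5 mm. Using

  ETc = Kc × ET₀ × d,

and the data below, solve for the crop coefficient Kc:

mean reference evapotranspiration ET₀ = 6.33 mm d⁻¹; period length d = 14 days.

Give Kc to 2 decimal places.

ETc = Kc × ET₀ × d  ⇒  Kc = ETc / (ET₀ × d)
Kc = 105.5 / (6.33 × 14) = 105.5 / 88.62 = 1.1905

1.19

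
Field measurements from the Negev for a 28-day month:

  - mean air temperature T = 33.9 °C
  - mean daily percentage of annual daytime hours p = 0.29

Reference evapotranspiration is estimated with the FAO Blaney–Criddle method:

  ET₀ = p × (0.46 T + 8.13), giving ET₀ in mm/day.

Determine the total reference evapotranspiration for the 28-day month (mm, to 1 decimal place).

192.6 mm

ET₀ = 0.29 × (0.46 × 33.9 + 8.13) = 0.29 × 23.724 = 6.8800 mm/d
Monthly total = 6.8800 × 28 = 192.640 mm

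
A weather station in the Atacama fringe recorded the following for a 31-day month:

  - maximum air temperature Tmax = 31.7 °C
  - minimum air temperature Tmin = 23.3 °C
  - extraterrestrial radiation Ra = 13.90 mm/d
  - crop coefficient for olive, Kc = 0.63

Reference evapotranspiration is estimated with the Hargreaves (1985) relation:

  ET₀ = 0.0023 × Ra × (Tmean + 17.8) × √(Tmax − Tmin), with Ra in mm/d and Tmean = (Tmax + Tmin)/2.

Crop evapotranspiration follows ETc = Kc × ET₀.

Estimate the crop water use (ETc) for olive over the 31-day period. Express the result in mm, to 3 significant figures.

82.0 mm

Tmean = (31.7 + 23.3)/2 = 27.50 °C
ET₀ = 0.0023 × 13.90 × (27.50 + 17.8) × √8.4 = 0.0023 × 13.90 × 45.30 × 2.8983 = 4.1974 mm/d
ETc = Kc × ET₀ = 0.63 × 4.1974 = 2.6444 mm/d
Over 31 days: 2.6444 × 31 = 81.976 mm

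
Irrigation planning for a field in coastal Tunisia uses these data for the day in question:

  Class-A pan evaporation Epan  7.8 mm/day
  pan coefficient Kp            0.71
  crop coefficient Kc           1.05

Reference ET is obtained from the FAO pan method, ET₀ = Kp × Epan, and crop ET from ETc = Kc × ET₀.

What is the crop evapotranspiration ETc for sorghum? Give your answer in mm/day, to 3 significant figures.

ET₀ = 0.71 × 7.8 = 5.5380 mm/d
ETc = Kc × ET₀ = 1.05 × 5.5380 = 5.8149 mm/d

5.81 mm/day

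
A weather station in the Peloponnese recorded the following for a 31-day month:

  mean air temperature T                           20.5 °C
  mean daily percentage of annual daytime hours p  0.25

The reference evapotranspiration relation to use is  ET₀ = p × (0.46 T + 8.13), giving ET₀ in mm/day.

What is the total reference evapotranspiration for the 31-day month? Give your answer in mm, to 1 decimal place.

ET₀ = 0.25 × (0.46 × 20.5 + 8.13) = 0.25 × 17.560 = 4.3900 mm/d
Monthly total = 4.3900 × 31 = 136.090 mm

136.1 mm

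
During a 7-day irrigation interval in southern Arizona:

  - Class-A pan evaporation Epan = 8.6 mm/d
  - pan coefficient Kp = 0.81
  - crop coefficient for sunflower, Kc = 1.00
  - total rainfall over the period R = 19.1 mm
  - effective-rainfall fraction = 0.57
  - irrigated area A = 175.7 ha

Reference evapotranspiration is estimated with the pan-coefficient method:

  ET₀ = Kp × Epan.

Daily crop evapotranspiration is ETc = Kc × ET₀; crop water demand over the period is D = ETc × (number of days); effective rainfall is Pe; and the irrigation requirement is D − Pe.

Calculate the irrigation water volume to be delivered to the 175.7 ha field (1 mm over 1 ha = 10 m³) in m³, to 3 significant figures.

66500 m³

ET₀ = 0.81 × 8.6 = 6.9660 mm/d
ETc = Kc × ET₀ = 1.00 × 6.9660 = 6.9660 mm/d
Crop demand D = ETc × 7 d = 6.9660 × 7 = 48.762 mm
Pe = 0.57 × 19.1 = 10.887 mm
D − Pe = 48.762 − 10.887 = 37.875 mm
Volume = 37.875 mm × 175.7 ha × 10 = 66546.4 m³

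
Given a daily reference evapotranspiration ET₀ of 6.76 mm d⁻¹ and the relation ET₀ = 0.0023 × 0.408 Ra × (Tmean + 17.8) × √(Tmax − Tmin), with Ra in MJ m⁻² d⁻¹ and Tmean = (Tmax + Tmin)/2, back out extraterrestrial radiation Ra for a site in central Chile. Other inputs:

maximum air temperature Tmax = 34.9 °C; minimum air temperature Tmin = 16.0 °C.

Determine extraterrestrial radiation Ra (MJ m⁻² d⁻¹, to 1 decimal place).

38.3 MJ m⁻² d⁻¹

Tmean = (34.9+16.0)/2 = 25.45 °C; ΔT = 18.9
Ra = ET₀ / [0.0023 × 0.408 × (Tmean+17.8) × √ΔT]
   = 6.76 / (0.0023 × 0.408 × 43.25 × 4.3474) = 38.313 MJ m⁻² d⁻¹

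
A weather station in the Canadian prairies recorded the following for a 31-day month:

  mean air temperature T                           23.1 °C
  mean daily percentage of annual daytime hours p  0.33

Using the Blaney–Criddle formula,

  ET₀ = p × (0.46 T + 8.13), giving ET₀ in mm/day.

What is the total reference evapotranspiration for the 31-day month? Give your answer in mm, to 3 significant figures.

192 mm

ET₀ = 0.33 × (0.46 × 23.1 + 8.13) = 0.33 × 18.756 = 6.1895 mm/d
Monthly total = 6.1895 × 31 = 191.875 mm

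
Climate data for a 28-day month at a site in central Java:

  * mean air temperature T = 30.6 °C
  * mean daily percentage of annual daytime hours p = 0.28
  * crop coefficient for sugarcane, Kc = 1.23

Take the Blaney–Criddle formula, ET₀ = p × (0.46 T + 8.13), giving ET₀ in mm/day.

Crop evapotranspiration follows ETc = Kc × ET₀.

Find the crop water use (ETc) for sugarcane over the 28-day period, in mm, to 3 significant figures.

214 mm

ET₀ = 0.28 × (0.46 × 30.6 + 8.13) = 0.28 × 22.206 = 6.2177 mm/d
ETc = Kc × ET₀ = 1.23 × 6.2177 = 7.6478 mm/d
Over 28 days: 7.6478 × 28 = 214.138 mm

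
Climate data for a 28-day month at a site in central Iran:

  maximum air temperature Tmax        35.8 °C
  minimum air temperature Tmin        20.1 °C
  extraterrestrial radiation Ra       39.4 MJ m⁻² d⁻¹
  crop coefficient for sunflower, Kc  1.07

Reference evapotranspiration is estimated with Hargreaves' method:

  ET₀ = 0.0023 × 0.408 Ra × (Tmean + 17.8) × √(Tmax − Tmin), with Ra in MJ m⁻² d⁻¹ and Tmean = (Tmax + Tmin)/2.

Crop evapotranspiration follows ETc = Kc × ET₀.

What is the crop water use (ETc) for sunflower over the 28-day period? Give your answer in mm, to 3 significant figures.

Tmean = (35.8 + 20.1)/2 = 27.95 °C
0.408 Ra = 0.408 × 39.4 = 16.0752 mm/d equivalent
ET₀ = 0.0023 × 16.0752 × (27.95 + 17.8) × √15.7 = 0.0023 × 16.0752 × 45.75 × 3.9623 = 6.7023 mm/d
ETc = Kc × ET₀ = 1.07 × 6.7023 = 7.1715 mm/d
Over 28 days: 7.1715 × 28 = 200.802 mm

201 mm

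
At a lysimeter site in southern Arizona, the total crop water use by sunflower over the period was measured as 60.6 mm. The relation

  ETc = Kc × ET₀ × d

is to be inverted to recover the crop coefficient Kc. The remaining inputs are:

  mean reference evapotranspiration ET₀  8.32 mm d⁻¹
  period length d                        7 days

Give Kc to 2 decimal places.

1.04

ETc = Kc × ET₀ × d  ⇒  Kc = ETc / (ET₀ × d)
Kc = 60.6 / (8.32 × 7) = 60.6 / 58.24 = 1.0405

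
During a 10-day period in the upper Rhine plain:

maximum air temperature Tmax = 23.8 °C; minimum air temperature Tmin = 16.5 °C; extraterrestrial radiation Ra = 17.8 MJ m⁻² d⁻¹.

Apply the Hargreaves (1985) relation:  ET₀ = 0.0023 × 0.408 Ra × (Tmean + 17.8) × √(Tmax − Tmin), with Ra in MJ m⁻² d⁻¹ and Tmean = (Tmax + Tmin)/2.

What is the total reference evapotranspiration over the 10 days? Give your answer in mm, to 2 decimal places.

17.13 mm

Tmean = (23.8 + 16.5)/2 = 20.15 °C
0.408 Ra = 0.408 × 17.8 = 7.2624 mm/d equivalent
ET₀ = 0.0023 × 7.2624 × (20.15 + 17.8) × √7.3 = 0.0023 × 7.2624 × 37.95 × 2.7019 = 1.7127 mm/d
Over 10 days: 1.7127 × 10 = 17.127 mm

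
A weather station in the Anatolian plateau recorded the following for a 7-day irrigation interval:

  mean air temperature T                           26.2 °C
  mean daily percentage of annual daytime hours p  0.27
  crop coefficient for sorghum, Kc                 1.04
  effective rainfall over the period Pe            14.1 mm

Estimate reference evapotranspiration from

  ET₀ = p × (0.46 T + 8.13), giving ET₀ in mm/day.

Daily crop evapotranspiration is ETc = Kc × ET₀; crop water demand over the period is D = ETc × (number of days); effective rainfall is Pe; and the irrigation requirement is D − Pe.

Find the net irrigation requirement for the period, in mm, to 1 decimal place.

ET₀ = 0.27 × (0.46 × 26.2 + 8.13) = 0.27 × 20.182 = 5.4491 mm/d
ETc = Kc × ET₀ = 1.04 × 5.4491 = 5.6671 mm/d
Crop demand D = ETc × 7 d = 5.6671 × 7 = 39.670 mm
D − Pe = 39.670 − 14.1 = 25.570 mm

25.6 mm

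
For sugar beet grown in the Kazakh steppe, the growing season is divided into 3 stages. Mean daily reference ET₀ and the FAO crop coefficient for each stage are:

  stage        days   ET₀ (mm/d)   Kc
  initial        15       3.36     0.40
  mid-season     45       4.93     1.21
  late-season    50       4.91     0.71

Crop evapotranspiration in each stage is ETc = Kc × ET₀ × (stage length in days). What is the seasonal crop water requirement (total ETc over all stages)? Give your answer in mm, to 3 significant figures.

initial: 0.40 × 3.36 × 15 = 20.16 mm
mid-season: 1.21 × 4.93 × 45 = 268.44 mm
late-season: 0.71 × 4.91 × 50 = 174.31 mm
Seasonal total = 462.91 mm

463 mm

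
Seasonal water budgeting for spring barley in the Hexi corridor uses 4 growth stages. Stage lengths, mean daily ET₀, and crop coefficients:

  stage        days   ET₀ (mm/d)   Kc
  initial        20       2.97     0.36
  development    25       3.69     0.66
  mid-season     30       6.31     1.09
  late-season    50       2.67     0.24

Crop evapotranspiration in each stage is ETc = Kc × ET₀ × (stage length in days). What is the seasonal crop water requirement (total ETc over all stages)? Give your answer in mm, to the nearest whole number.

321 mm

initial: 0.36 × 2.97 × 20 = 21.38 mm
development: 0.66 × 3.69 × 25 = 60.89 mm
mid-season: 1.09 × 6.31 × 30 = 206.34 mm
late-season: 0.24 × 2.67 × 50 = 32.04 mm
Seasonal total = 320.65 mm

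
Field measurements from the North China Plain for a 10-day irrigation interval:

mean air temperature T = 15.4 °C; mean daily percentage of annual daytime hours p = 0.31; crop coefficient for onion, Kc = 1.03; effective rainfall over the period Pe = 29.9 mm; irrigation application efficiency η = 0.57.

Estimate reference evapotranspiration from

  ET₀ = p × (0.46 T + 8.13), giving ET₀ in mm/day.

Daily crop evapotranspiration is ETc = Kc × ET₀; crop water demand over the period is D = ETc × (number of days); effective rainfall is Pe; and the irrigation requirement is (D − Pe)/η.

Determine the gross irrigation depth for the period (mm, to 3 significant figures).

ET₀ = 0.31 × (0.46 × 15.4 + 8.13) = 0.31 × 15.214 = 4.7163 mm/d
ETc = Kc × ET₀ = 1.03 × 4.7163 = 4.8578 mm/d
Crop demand D = ETc × 10 d = 4.8578 × 10 = 48.578 mm
D − Pe = 48.578 − 29.9 = 18.678 mm
Gross irrigation = 18.678 / 0.57 = 32.768 mm

32.8 mm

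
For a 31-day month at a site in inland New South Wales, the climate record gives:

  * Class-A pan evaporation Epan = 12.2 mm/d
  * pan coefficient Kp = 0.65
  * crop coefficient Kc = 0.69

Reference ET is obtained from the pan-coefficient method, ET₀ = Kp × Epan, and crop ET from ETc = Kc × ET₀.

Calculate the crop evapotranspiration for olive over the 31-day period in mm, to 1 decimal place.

ET₀ = 0.65 × 12.2 = 7.9300 mm/d
ETc = Kc × ET₀ = 0.69 × 7.9300 = 5.4717 mm/d
Over 31 days: 5.4717 × 31 = 169.623 mm

169.6 mm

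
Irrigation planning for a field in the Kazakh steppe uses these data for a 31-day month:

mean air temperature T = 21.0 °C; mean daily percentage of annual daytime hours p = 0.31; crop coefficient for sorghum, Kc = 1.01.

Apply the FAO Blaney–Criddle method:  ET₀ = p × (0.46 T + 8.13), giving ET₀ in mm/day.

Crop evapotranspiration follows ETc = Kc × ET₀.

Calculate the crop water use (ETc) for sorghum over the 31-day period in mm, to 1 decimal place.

172.7 mm

ET₀ = 0.31 × (0.46 × 21.0 + 8.13) = 0.31 × 17.790 = 5.5149 mm/d
ETc = Kc × ET₀ = 1.01 × 5.5149 = 5.5700 mm/d
Over 31 days: 5.5700 × 31 = 172.670 mm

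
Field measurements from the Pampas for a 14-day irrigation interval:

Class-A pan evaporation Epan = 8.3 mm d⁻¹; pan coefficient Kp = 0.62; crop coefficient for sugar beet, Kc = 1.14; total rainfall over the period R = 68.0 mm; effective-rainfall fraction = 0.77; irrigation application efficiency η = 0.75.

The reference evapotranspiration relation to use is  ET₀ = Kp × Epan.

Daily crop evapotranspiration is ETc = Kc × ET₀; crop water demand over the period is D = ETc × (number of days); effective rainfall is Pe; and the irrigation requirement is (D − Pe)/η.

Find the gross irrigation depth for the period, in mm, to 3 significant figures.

ET₀ = 0.62 × 8.3 = 5.1460 mm/d
ETc = Kc × ET₀ = 1.14 × 5.1460 = 5.8664 mm/d
Crop demand D = ETc × 14 d = 5.8664 × 14 = 82.130 mm
Pe = 0.77 × 68.0 = 52.360 mm
D − Pe = 82.130 − 52.360 = 29.770 mm
Gross irrigation = 29.770 / 0.75 = 39.693 mm

39.7 mm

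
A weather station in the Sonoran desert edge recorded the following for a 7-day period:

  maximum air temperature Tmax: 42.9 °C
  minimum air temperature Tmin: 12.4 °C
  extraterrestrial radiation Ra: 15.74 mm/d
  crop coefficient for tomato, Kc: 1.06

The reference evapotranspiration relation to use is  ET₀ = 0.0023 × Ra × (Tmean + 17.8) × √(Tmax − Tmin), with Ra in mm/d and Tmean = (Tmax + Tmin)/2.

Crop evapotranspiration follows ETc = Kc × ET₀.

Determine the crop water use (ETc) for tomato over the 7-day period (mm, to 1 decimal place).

67.4 mm

Tmean = (42.9 + 12.4)/2 = 27.65 °C
ET₀ = 0.0023 × 15.74 × (27.65 + 17.8) × √30.5 = 0.0023 × 15.74 × 45.45 × 5.5227 = 9.0869 mm/d
ETc = Kc × ET₀ = 1.06 × 9.0869 = 9.6321 mm/d
Over 7 days: 9.6321 × 7 = 67.425 mm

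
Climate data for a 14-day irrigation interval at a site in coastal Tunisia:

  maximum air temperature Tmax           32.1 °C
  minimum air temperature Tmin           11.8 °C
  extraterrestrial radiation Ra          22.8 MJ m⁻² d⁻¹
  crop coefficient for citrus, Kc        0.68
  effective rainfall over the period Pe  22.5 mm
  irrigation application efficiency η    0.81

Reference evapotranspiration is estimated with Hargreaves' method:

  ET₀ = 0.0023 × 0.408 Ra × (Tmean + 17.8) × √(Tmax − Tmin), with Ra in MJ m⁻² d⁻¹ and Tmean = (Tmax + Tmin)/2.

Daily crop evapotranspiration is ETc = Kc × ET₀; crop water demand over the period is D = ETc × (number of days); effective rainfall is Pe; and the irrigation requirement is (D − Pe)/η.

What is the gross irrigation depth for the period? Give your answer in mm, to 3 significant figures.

Tmean = (32.1 + 11.8)/2 = 21.95 °C
0.408 Ra = 0.408 × 22.8 = 9.3024 mm/d equivalent
ET₀ = 0.0023 × 9.3024 × (21.95 + 17.8) × √20.3 = 0.0023 × 9.3024 × 39.75 × 4.5056 = 3.8319 mm/d
ETc = Kc × ET₀ = 0.68 × 3.8319 = 2.6057 mm/d
Crop demand D = ETc × 14 d = 2.6057 × 14 = 36.480 mm
D − Pe = 36.480 − 22.5 = 13.980 mm
Gross irrigation = 13.980 / 0.81 = 17.259 mm

17.3 mm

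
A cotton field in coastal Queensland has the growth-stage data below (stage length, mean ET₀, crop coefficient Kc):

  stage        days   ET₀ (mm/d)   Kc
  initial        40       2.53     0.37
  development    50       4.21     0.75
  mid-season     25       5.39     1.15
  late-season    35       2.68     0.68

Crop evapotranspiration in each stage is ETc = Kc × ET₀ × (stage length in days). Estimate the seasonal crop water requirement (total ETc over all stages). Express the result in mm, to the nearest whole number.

414 mm

initial: 0.37 × 2.53 × 40 = 37.44 mm
development: 0.75 × 4.21 × 50 = 157.88 mm
mid-season: 1.15 × 5.39 × 25 = 154.96 mm
late-season: 0.68 × 2.68 × 35 = 63.78 mm
Seasonal total = 414.06 mm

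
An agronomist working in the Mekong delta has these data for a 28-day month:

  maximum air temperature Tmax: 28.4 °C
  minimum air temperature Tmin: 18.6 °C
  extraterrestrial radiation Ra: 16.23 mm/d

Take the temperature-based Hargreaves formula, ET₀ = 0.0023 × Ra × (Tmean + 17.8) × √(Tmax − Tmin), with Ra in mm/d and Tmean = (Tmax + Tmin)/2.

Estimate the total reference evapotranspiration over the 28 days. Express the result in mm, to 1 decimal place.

Tmean = (28.4 + 18.6)/2 = 23.50 °C
ET₀ = 0.0023 × 16.23 × (23.50 + 17.8) × √9.8 = 0.0023 × 16.23 × 41.30 × 3.1305 = 4.8263 mm/d
Over 28 days: 4.8263 × 28 = 135.136 mm

135.1 mm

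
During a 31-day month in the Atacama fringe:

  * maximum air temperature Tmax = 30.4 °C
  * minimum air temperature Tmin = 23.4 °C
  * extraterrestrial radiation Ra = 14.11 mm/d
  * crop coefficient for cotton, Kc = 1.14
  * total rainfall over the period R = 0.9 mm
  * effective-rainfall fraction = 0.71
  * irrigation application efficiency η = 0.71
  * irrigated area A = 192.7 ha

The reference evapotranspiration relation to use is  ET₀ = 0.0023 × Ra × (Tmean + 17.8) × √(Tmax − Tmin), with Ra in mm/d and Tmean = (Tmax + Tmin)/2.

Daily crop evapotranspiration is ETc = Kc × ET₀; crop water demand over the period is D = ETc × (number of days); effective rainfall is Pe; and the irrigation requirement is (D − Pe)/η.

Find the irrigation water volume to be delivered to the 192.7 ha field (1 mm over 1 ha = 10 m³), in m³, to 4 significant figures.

366400 m³

Tmean = (30.4 + 23.4)/2 = 26.90 °C
ET₀ = 0.0023 × 14.11 × (26.90 + 17.8) × √7.0 = 0.0023 × 14.11 × 44.70 × 2.6458 = 3.8381 mm/d
ETc = Kc × ET₀ = 1.14 × 3.8381 = 4.3754 mm/d
Crop demand D = ETc × 31 d = 4.3754 × 31 = 135.637 mm
Pe = 0.71 × 0.9 = 0.639 mm
D − Pe = 135.637 − 0.639 = 134.998 mm
Gross irrigation = 134.998 / 0.71 = 190.138 mm
Volume = 190.138 mm × 192.7 ha × 10 = 366395.9 m³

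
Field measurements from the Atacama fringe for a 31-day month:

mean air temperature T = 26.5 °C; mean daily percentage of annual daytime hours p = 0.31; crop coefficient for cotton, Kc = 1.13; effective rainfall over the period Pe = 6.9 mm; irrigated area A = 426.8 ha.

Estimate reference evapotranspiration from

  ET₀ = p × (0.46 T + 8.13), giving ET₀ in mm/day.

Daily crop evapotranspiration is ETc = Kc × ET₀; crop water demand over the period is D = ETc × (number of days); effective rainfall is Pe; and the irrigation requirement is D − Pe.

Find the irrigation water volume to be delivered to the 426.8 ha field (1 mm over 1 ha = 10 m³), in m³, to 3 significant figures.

912000 m³

ET₀ = 0.31 × (0.46 × 26.5 + 8.13) = 0.31 × 20.320 = 6.2992 mm/d
ETc = Kc × ET₀ = 1.13 × 6.2992 = 7.1181 mm/d
Crop demand D = ETc × 31 d = 7.1181 × 31 = 220.661 mm
D − Pe = 220.661 − 6.9 = 213.761 mm
Volume = 213.761 mm × 426.8 ha × 10 = 912331.9 m³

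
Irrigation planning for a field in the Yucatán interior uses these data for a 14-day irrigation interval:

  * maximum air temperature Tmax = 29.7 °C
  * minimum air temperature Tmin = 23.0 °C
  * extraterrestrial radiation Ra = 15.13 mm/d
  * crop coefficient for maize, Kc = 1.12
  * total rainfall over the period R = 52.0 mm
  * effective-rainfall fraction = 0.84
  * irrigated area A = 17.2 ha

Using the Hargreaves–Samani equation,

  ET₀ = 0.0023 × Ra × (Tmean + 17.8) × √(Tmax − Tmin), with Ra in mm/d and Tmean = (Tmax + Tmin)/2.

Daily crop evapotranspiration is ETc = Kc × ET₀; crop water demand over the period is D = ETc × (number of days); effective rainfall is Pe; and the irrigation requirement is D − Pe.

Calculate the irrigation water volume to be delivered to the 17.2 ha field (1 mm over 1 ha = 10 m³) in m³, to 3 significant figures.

3210 m³

Tmean = (29.7 + 23.0)/2 = 26.35 °C
ET₀ = 0.0023 × 15.13 × (26.35 + 17.8) × √6.7 = 0.0023 × 15.13 × 44.15 × 2.5884 = 3.9768 mm/d
ETc = Kc × ET₀ = 1.12 × 3.9768 = 4.4540 mm/d
Crop demand D = ETc × 14 d = 4.4540 × 14 = 62.356 mm
Pe = 0.84 × 52.0 = 43.680 mm
D − Pe = 62.356 − 43.680 = 18.676 mm
Volume = 18.676 mm × 17.2 ha × 10 = 3212.3 m³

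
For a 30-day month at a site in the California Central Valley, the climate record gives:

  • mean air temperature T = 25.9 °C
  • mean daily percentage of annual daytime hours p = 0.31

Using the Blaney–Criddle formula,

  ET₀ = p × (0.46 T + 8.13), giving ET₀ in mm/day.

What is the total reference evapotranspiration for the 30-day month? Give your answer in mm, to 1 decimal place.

186.4 mm

ET₀ = 0.31 × (0.46 × 25.9 + 8.13) = 0.31 × 20.044 = 6.2136 mm/d
Monthly total = 6.2136 × 30 = 186.408 mm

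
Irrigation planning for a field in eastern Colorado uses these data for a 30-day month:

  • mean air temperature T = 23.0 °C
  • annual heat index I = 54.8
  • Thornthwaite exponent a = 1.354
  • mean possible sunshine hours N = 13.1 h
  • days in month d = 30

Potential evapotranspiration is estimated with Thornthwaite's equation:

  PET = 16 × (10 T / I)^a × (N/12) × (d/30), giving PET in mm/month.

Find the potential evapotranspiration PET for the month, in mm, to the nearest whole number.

122 mm

10T/I = 10 × 23.0 / 54.8 = 4.1971
(10T/I)^a = 4.1971^1.354 = 6.9739
Uncorrected PET = 16 × 6.9739 = 111.582 mm
Correction = (N/12)(d/30) = (13.1/12)(30/30) = 1.0917
PET = 111.582 × 1.0917 = 121.814 mm/month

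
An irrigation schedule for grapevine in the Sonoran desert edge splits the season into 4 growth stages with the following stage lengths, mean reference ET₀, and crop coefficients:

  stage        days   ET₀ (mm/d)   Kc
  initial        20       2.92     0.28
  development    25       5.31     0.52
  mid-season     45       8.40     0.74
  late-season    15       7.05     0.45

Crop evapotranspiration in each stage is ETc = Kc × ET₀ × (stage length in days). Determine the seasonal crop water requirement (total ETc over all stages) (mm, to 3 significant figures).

413 mm

initial: 0.28 × 2.92 × 20 = 16.35 mm
development: 0.52 × 5.31 × 25 = 69.03 mm
mid-season: 0.74 × 8.40 × 45 = 279.72 mm
late-season: 0.45 × 7.05 × 15 = 47.59 mm
Seasonal total = 412.69 mm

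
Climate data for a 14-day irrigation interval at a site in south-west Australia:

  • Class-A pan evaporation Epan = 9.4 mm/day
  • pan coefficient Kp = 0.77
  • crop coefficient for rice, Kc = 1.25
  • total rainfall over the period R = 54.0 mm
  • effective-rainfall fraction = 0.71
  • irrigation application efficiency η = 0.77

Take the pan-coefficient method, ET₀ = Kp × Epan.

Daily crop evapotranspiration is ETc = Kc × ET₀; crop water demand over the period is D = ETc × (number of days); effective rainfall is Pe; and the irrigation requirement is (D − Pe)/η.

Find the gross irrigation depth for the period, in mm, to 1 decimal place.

114.7 mm

ET₀ = 0.77 × 9.4 = 7.2380 mm/d
ETc = Kc × ET₀ = 1.25 × 7.2380 = 9.0475 mm/d
Crop demand D = ETc × 14 d = 9.0475 × 14 = 126.665 mm
Pe = 0.71 × 54.0 = 38.340 mm
D − Pe = 126.665 − 38.340 = 88.325 mm
Gross irrigation = 88.325 / 0.77 = 114.708 mm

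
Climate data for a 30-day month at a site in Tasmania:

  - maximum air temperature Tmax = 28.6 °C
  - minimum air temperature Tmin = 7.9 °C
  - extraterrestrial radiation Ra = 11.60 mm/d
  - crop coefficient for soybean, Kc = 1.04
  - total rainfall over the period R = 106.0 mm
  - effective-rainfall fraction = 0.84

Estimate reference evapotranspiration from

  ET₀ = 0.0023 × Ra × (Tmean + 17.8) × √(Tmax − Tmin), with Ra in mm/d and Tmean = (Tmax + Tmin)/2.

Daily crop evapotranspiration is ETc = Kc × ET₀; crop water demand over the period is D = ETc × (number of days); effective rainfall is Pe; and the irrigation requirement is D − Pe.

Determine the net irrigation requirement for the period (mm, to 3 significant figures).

Tmean = (28.6 + 7.9)/2 = 18.25 °C
ET₀ = 0.0023 × 11.60 × (18.25 + 17.8) × √20.7 = 0.0023 × 11.60 × 36.05 × 4.5497 = 4.3760 mm/d
ETc = Kc × ET₀ = 1.04 × 4.3760 = 4.5510 mm/d
Crop demand D = ETc × 30 d = 4.5510 × 30 = 136.530 mm
Pe = 0.84 × 106.0 = 89.040 mm
D − Pe = 136.530 − 89.040 = 47.490 mm

47.5 mm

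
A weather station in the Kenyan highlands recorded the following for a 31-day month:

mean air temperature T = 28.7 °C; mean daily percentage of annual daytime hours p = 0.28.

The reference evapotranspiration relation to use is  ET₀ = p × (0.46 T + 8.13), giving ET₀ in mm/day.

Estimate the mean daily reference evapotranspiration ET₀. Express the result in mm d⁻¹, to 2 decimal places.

5.97 mm d⁻¹

ET₀ = 0.28 × (0.46 × 28.7 + 8.13) = 0.28 × 21.332 = 5.9730 mm/d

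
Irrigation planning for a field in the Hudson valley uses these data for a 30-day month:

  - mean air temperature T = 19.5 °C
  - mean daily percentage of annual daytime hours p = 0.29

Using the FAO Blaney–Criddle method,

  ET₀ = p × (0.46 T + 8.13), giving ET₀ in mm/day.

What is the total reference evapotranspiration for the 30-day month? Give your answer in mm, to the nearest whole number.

149 mm

ET₀ = 0.29 × (0.46 × 19.5 + 8.13) = 0.29 × 17.100 = 4.9590 mm/d
Monthly total = 4.9590 × 30 = 148.770 mm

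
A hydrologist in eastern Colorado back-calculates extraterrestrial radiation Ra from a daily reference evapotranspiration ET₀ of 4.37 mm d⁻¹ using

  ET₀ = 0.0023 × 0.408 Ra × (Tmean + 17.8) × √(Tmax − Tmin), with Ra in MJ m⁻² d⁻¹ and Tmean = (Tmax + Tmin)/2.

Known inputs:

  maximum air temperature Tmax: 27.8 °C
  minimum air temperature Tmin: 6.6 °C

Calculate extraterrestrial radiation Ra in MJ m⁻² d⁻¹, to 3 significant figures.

Tmean = (27.8+6.6)/2 = 17.20 °C; ΔT = 21.2
Ra = ET₀ / [0.0023 × 0.408 × (Tmean+17.8) × √ΔT]
   = 4.37 / (0.0023 × 0.408 × 35.00 × 4.6043) = 28.898 MJ m⁻² d⁻¹

28.9 MJ m⁻² d⁻¹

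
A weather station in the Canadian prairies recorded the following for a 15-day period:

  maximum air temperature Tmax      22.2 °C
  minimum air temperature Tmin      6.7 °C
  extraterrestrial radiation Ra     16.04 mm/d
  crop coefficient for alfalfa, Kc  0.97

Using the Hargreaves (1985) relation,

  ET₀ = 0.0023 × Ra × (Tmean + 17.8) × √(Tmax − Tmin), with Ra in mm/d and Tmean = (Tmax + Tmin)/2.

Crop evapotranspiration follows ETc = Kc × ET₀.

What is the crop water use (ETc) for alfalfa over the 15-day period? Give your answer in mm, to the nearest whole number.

Tmean = (22.2 + 6.7)/2 = 14.45 °C
ET₀ = 0.0023 × 16.04 × (14.45 + 17.8) × √15.5 = 0.0023 × 16.04 × 32.25 × 3.9370 = 4.6841 mm/d
ETc = Kc × ET₀ = 0.97 × 4.6841 = 4.5436 mm/d
Over 15 days: 4.5436 × 15 = 68.154 mm

68 mm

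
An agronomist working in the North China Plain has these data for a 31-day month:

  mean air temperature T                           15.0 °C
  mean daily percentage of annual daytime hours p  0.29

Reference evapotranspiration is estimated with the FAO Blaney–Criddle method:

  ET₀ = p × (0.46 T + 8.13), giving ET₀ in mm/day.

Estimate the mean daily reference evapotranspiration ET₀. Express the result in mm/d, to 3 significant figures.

4.36 mm/d

ET₀ = 0.29 × (0.46 × 15.0 + 8.13) = 0.29 × 15.030 = 4.3587 mm/d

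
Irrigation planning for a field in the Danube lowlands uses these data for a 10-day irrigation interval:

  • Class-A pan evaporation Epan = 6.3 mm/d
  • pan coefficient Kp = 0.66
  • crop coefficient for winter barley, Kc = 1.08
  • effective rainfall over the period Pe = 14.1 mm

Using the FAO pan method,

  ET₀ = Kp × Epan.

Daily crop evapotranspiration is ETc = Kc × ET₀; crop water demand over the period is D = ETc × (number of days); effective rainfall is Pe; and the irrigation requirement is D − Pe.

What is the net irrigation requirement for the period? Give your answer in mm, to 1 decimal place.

ET₀ = 0.66 × 6.3 = 4.1580 mm/d
ETc = Kc × ET₀ = 1.08 × 4.1580 = 4.4906 mm/d
Crop demand D = ETc × 10 d = 4.4906 × 10 = 44.906 mm
D − Pe = 44.906 − 14.1 = 30.806 mm

30.8 mm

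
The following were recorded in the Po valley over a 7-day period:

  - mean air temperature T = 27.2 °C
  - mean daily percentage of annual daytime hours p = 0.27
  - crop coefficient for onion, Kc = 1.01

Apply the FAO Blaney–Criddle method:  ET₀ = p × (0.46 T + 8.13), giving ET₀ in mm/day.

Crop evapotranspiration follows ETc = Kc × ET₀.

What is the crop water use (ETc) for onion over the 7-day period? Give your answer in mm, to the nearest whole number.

39 mm

ET₀ = 0.27 × (0.46 × 27.2 + 8.13) = 0.27 × 20.642 = 5.5733 mm/d
ETc = Kc × ET₀ = 1.01 × 5.5733 = 5.6290 mm/d
Over 7 days: 5.6290 × 7 = 39.403 mm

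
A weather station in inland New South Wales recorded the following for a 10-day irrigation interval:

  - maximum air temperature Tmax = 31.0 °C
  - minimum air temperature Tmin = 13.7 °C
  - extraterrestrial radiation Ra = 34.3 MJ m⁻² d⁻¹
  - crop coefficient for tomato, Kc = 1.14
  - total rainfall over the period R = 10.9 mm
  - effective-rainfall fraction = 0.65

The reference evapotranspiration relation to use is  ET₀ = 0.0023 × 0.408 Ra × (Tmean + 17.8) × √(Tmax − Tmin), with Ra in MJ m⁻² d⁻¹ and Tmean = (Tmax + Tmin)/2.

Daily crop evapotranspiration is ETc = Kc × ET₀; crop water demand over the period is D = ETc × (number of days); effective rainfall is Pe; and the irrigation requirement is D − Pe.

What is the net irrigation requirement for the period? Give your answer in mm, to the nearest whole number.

Tmean = (31.0 + 13.7)/2 = 22.35 °C
0.408 Ra = 0.408 × 34.3 = 13.9944 mm/d equivalent
ET₀ = 0.0023 × 13.9944 × (22.35 + 17.8) × √17.3 = 0.0023 × 13.9944 × 40.15 × 4.1593 = 5.3751 mm/d
ETc = Kc × ET₀ = 1.14 × 5.3751 = 6.1276 mm/d
Crop demand D = ETc × 10 d = 6.1276 × 10 = 61.276 mm
Pe = 0.65 × 10.9 = 7.085 mm
D − Pe = 61.276 − 7.085 = 54.191 mm

54 mm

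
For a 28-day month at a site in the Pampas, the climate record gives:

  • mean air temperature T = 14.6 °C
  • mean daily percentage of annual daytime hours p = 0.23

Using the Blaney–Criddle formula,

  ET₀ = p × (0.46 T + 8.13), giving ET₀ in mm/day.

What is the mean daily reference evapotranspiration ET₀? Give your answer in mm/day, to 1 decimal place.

3.4 mm/day

ET₀ = 0.23 × (0.46 × 14.6 + 8.13) = 0.23 × 14.846 = 3.4146 mm/d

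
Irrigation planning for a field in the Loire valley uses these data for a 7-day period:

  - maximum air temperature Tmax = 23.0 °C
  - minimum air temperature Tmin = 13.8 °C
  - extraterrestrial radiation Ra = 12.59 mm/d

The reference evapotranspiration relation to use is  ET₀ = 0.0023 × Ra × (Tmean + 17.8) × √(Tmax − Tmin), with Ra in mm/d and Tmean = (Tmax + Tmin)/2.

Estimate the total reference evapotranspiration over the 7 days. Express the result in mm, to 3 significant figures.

Tmean = (23.0 + 13.8)/2 = 18.40 °C
ET₀ = 0.0023 × 12.59 × (18.40 + 17.8) × √9.2 = 0.0023 × 12.59 × 36.20 × 3.0332 = 3.1795 mm/d
Over 7 days: 3.1795 × 7 = 22.257 mm

22.3 mm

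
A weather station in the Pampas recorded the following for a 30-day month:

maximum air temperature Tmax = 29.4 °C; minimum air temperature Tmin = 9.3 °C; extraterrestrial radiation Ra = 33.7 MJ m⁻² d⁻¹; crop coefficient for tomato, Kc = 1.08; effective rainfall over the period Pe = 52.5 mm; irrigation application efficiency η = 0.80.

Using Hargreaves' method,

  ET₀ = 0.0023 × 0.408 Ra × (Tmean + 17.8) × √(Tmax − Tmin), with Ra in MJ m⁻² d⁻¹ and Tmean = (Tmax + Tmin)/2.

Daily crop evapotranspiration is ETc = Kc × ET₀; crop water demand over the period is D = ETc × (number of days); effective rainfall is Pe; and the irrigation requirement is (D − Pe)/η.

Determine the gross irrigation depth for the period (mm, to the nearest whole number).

148 mm

Tmean = (29.4 + 9.3)/2 = 19.35 °C
0.408 Ra = 0.408 × 33.7 = 13.7496 mm/d equivalent
ET₀ = 0.0023 × 13.7496 × (19.35 + 17.8) × √20.1 = 0.0023 × 13.7496 × 37.15 × 4.4833 = 5.2671 mm/d
ETc = Kc × ET₀ = 1.08 × 5.2671 = 5.6885 mm/d
Crop demand D = ETc × 30 d = 5.6885 × 30 = 170.655 mm
D − Pe = 170.655 − 52.5 = 118.155 mm
Gross irrigation = 118.155 / 0.80 = 147.694 mm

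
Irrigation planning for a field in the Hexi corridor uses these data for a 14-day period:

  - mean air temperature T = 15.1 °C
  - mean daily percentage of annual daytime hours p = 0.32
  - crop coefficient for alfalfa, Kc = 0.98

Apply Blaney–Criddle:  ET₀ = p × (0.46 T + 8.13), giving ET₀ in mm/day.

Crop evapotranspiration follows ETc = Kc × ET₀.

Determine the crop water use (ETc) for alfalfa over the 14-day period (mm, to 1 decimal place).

66.2 mm

ET₀ = 0.32 × (0.46 × 15.1 + 8.13) = 0.32 × 15.076 = 4.8243 mm/d
ETc = Kc × ET₀ = 0.98 × 4.8243 = 4.7278 mm/d
Over 14 days: 4.7278 × 14 = 66.189 mm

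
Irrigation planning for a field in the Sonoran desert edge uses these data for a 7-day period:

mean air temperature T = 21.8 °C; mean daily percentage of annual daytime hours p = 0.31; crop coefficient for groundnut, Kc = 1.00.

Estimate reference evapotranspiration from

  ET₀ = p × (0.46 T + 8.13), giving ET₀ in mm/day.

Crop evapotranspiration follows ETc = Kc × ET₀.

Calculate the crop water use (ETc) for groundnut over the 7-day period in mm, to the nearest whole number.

ET₀ = 0.31 × (0.46 × 21.8 + 8.13) = 0.31 × 18.158 = 5.6290 mm/d
ETc = Kc × ET₀ = 1.00 × 5.6290 = 5.6290 mm/d
Over 7 days: 5.6290 × 7 = 39.403 mm

39 mm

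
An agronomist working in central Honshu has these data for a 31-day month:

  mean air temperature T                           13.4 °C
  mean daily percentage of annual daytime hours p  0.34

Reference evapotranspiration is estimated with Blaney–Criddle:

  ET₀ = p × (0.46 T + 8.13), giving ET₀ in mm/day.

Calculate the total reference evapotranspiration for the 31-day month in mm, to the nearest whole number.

ET₀ = 0.34 × (0.46 × 13.4 + 8.13) = 0.34 × 14.294 = 4.8600 mm/d
Monthly total = 4.8600 × 31 = 150.660 mm

151 mm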